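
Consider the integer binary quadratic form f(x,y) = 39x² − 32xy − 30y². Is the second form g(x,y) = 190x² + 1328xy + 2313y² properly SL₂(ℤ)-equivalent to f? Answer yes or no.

D₁ = 5704, D₂ = 5704
river cycle of f (length 18): (-30, 32, 39), (39, 46, -23), (-23, 46, 39), (39, 32, -30), (-30, 28, 41), (41, 54, -17), (-17, 48, 50), (50, 52, -15), (-15, 68, 18), (18, 40, -57), … (8 more)
river cycle of g (length 18): (39, 46, -23), (-23, 46, 39), (39, 32, -30), (-30, 28, 41), (41, 54, -17), (-17, 48, 50), (50, 52, -15), (-15, 68, 18), (18, 40, -57), (-57, 74, 1), … (8 more)
cycles coincide ⇒ equivalent

yes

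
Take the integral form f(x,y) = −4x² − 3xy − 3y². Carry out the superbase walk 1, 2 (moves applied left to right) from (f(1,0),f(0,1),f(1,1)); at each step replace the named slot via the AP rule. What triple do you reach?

start (-4,-3,-10) = (f(1,0),f(0,1),f(1,1))
replace slot 1: 2·((-3)+(-10)) − (-4) = -22 → (-22,-3,-10)
replace slot 2: 2·((-22)+(-10)) − (-3) = -61 → (-22,-61,-10)

-22,-61,-10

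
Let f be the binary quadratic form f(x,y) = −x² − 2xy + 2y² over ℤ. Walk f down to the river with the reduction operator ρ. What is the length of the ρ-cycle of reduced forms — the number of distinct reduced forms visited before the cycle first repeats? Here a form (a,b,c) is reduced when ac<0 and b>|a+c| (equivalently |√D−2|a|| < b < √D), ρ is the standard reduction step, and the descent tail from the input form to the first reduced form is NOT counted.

D = 12, ⌊√D⌋ = 3
descent: ρ → (2,2,-1)  [lands on river]
river: ρ → (-1,2,2)
ρ-cycle length = 2 (tail of 1 descent step not counted)

2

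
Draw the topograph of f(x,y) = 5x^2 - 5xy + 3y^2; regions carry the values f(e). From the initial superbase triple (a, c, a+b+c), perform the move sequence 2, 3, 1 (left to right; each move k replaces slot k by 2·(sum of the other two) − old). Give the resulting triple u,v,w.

start (5,3,3) = (f(1,0),f(0,1),f(1,1))
replace slot 2: 2·(5+3) − 3 = 13 → (5,13,3)
replace slot 3: 2·(5+13) − 3 = 33 → (5,13,33)
replace slot 1: 2·(13+33) − 5 = 87 → (87,13,33)

87,13,33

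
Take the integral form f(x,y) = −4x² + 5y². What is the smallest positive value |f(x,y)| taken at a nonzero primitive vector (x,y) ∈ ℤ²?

descent: ρ → (5,0,-4)
descent: ρ → (-4,8,1)  [lands on river]
river: ρ → (1,8,-4)
closes: descent 2, river 2
min |a| on river = 1

1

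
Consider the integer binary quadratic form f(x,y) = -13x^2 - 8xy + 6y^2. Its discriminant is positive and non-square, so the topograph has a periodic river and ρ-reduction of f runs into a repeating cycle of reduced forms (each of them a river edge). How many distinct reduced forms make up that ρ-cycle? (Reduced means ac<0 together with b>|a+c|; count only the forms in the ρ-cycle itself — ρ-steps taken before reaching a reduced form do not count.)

D = 376, ⌊√D⌋ = 19
descent: ρ → (6,8,-13)  [lands on river]
river: ρ → (-13,18,1)
river: ρ → (1,18,-13)
river: ρ → (-13,8,6)
river: ρ → (6,16,-5)
river: ρ → (-5,14,9)
river: ρ → (9,4,-10)
river: ρ → (-10,16,3)
river: ρ → (3,14,-15)
river: ρ → (-15,16,2)
river: ρ → (2,16,-15)
river: ρ → (-15,14,3)
river: ρ → (3,16,-10)
river: ρ → (-10,4,9)
river: ρ → (9,14,-5)
river: ρ → (-5,16,6)
ρ-cycle length = 16 (tail of 1 descent step not counted)

16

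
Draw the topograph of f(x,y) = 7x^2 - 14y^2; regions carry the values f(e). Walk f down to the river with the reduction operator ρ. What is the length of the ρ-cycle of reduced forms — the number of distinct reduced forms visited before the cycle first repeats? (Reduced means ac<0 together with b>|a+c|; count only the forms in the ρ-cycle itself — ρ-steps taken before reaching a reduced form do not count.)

D = 392, ⌊√D⌋ = 19
descent: ρ → (-14,0,7)
descent: ρ → (7,14,-7)  [lands on river]
river: ρ → (-7,14,7)
ρ-cycle length = 2 (tail of 2 descent steps not counted)

2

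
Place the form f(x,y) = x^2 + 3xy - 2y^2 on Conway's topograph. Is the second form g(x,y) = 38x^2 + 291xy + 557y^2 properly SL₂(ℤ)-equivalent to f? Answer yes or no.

D₁ = 17, D₂ = 17
river cycle of f (length 6): (-2, 1, 2), (2, 3, -1), (-1, 3, 2), (2, 1, -2), (-2, 3, 1), (1, 3, -2)
river cycle of g (length 6): (1, 3, -2), (-2, 1, 2), (2, 3, -1), (-1, 3, 2), (2, 1, -2), (-2, 3, 1)
cycles coincide ⇒ equivalent

yes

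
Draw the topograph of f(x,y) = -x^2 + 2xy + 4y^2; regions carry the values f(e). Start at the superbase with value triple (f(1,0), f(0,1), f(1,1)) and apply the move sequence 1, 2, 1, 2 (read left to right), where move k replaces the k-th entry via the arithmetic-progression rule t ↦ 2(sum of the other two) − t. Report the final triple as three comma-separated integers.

start (-1,4,5) = (f(1,0),f(0,1),f(1,1))
replace slot 1: 2·(4+5) − (-1) = 19 → (19,4,5)
replace slot 2: 2·(19+5) − 4 = 44 → (19,44,5)
replace slot 1: 2·(44+5) − 19 = 79 → (79,44,5)
replace slot 2: 2·(79+5) − 44 = 124 → (79,124,5)

79,124,5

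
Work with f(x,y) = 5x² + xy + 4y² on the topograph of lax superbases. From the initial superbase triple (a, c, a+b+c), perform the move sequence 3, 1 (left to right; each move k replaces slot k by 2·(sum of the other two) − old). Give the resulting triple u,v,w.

start (5,4,10) = (f(1,0),f(0,1),f(1,1))
replace slot 3: 2·(5+4) − 10 = 8 → (5,4,8)
replace slot 1: 2·(4+8) − 5 = 19 → (19,4,8)

19,4,8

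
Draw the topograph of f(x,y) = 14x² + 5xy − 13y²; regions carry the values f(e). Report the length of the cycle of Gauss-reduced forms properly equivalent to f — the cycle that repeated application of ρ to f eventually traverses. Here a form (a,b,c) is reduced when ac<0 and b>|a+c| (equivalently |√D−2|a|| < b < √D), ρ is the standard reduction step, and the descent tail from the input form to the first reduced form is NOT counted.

D = 753, ⌊√D⌋ = 27
river: ρ → (-13,21,6)
river: ρ → (6,27,-1)
river: ρ → (-1,27,6)
river: ρ → (6,21,-13)
river: ρ → (-13,5,14)
river: ρ → (14,23,-4)
river: ρ → (-4,25,8)
river: ρ → (8,23,-7)
river: ρ → (-7,19,14)
river: ρ → (14,9,-12)
river: ρ → (-12,15,11)
river: ρ → (11,7,-16)
river: ρ → (-16,25,2)
river: ρ → (2,27,-3)
river: ρ → (-3,27,2)
river: ρ → (2,25,-16)
river: ρ → (-16,7,11)
river: ρ → (11,15,-12)
river: ρ → (-12,9,14)
river: ρ → (14,19,-7)
river: ρ → (-7,23,8)
river: ρ → (8,25,-4)
river: ρ → (-4,23,14)
river: ρ → (14,5,-13)
ρ-cycle length = 24 (tail of 0 descent steps not counted)

24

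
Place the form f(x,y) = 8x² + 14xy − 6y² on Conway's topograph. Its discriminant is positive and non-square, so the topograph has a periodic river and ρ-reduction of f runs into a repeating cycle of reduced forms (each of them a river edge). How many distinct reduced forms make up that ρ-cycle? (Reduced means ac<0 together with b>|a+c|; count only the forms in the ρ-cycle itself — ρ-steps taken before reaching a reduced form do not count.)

D = 388, ⌊√D⌋ = 19
river: ρ → (-6,10,12)
river: ρ → (12,14,-4)
river: ρ → (-4,18,4)
river: ρ → (4,14,-12)
river: ρ → (-12,10,6)
river: ρ → (6,14,-8)
river: ρ → (-8,18,2)
river: ρ → (2,18,-8)
river: ρ → (-8,14,6)
river: ρ → (6,10,-12)
river: ρ → (-12,14,4)
river: ρ → (4,18,-4)
river: ρ → (-4,14,12)
river: ρ → (12,10,-6)
river: ρ → (-6,14,8)
river: ρ → (8,18,-2)
river: ρ → (-2,18,8)
river: ρ → (8,14,-6)
ρ-cycle length = 18 (tail of 0 descent steps not counted)

18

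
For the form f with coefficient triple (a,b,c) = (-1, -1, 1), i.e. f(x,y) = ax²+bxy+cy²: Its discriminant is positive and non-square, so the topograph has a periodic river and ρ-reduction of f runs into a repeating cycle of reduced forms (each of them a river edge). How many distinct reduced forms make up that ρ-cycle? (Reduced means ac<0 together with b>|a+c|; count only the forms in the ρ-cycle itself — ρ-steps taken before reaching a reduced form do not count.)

D = 5, ⌊√D⌋ = 2
descent: ρ → (1,1,-1)  [lands on river]
river: ρ → (-1,1,1)
ρ-cycle length = 2 (tail of 1 descent step not counted)

2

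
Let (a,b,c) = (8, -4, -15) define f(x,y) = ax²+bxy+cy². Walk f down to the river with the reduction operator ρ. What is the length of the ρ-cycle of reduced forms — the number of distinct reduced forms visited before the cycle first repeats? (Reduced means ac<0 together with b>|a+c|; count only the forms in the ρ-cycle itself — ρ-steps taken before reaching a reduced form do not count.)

D = 496, ⌊√D⌋ = 22
descent: ρ → (-15,4,8)
descent: ρ → (8,12,-11)  [lands on river]
river: ρ → (-11,10,9)
river: ρ → (9,8,-12)
river: ρ → (-12,16,5)
river: ρ → (5,14,-15)
river: ρ → (-15,16,4)
river: ρ → (4,16,-15)
river: ρ → (-15,14,5)
river: ρ → (5,16,-12)
river: ρ → (-12,8,9)
river: ρ → (9,10,-11)
river: ρ → (-11,12,8)
river: ρ → (8,20,-3)
river: ρ → (-3,22,1)
river: ρ → (1,22,-3)
river: ρ → (-3,20,8)
ρ-cycle length = 16 (tail of 2 descent steps not counted)

16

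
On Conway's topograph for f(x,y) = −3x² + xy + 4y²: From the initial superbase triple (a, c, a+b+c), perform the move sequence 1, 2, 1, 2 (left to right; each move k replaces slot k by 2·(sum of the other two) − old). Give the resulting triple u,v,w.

start (-3,4,2) = (f(1,0),f(0,1),f(1,1))
replace slot 1: 2·(4+2) − (-3) = 15 → (15,4,2)
replace slot 2: 2·(15+2) − 4 = 30 → (15,30,2)
replace slot 1: 2·(30+2) − 15 = 49 → (49,30,2)
replace slot 2: 2·(49+2) − 30 = 72 → (49,72,2)

49,72,2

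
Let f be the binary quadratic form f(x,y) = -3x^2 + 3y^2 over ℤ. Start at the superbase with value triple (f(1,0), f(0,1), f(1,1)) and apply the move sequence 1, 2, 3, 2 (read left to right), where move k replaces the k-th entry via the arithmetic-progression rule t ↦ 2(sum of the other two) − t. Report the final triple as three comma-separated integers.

start (-3,3,0) = (f(1,0),f(0,1),f(1,1))
replace slot 1: 2·(3+0) − (-3) = 9 → (9,3,0)
replace slot 2: 2·(9+0) − 3 = 15 → (9,15,0)
replace slot 3: 2·(9+15) − 0 = 48 → (9,15,48)
replace slot 2: 2·(9+48) − 15 = 99 → (9,99,48)

9,99,48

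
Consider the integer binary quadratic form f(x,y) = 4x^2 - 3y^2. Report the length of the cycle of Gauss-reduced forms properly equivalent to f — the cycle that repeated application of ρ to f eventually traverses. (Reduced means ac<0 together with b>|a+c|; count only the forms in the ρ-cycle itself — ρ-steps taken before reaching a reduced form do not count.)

D = 48, ⌊√D⌋ = 6
descent: ρ → (-3,6,1)  [lands on river]
river: ρ → (1,6,-3)
ρ-cycle length = 2 (tail of 1 descent step not counted)

2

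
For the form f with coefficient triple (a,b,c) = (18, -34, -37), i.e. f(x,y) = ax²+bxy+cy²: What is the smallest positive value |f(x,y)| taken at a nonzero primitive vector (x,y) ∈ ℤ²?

descent: ρ → (-37,34,18)  [lands on river]
river: ρ → (18,38,-33)
river: ρ → (-33,28,23)
river: ρ → (23,18,-38)
river: ρ → (-38,58,3)
river: ρ → (3,56,-57)
river: ρ → (-57,58,2)
river: ρ → (2,58,-57)
river: ρ → (-57,56,3)
river: ρ → (3,58,-38)
river: ρ → (-38,18,23)
river: ρ → (23,28,-33)
river: ρ → (-33,38,18)
river: ρ → (18,34,-37)
river: ρ → (-37,40,15)
river: ρ → (15,50,-22)
river: ρ → (-22,38,27)
river: ρ → (27,16,-33)
river: ρ → (-33,50,10)
river: ρ → (10,50,-33)
river: ρ → (-33,16,27)
river: ρ → (27,38,-22)
river: ρ → (-22,50,15)
river: ρ → (15,40,-37)
closes: descent 1, river 24
min |a| on river = 2

2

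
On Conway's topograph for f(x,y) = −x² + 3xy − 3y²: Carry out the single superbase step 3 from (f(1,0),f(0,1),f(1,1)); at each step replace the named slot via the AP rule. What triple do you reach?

start (-1,-3,-1) = (f(1,0),f(0,1),f(1,1))
replace slot 3: 2·((-1)+(-3)) − (-1) = -7 → (-1,-3,-7)

-1,-3,-7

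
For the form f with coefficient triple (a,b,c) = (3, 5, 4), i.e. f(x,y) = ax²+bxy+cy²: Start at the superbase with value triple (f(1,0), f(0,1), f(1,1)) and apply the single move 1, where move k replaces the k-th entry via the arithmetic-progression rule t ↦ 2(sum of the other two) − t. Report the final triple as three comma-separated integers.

start (3,4,12) = (f(1,0),f(0,1),f(1,1))
replace slot 1: 2·(4+12) − 3 = 29 → (29,4,12)

29,4,12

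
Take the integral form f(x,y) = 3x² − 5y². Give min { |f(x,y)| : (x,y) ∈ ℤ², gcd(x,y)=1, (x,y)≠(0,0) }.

descent: ρ → (-5,0,3)
descent: ρ → (3,6,-2)  [lands on river]
river: ρ → (-2,6,3)
closes: descent 2, river 2
min |a| on river = 2

2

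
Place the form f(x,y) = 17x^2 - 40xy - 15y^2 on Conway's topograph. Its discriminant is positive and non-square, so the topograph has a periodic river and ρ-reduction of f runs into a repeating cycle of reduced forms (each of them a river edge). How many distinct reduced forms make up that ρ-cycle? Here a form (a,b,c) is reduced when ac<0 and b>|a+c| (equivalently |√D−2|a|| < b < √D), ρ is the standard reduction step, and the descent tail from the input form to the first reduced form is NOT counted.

D = 2620, ⌊√D⌋ = 51
descent: ρ → (-15,40,17)  [lands on river]
river: ρ → (17,28,-27)
river: ρ → (-27,26,18)
river: ρ → (18,46,-7)
river: ρ → (-7,38,42)
river: ρ → (42,46,-3)
river: ρ → (-3,50,10)
river: ρ → (10,50,-3)
river: ρ → (-3,46,42)
river: ρ → (42,38,-7)
river: ρ → (-7,46,18)
river: ρ → (18,26,-27)
river: ρ → (-27,28,17)
river: ρ → (17,40,-15)
river: ρ → (-15,50,2)
river: ρ → (2,50,-15)
ρ-cycle length = 16 (tail of 1 descent step not counted)

16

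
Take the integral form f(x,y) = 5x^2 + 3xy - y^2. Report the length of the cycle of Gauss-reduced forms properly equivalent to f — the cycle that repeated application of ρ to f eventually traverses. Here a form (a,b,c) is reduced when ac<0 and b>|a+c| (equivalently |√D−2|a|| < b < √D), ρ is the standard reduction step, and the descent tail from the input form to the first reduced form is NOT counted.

D = 29, ⌊√D⌋ = 5
descent: ρ → (-1,5,1)  [lands on river]
river: ρ → (1,5,-1)
ρ-cycle length = 2 (tail of 1 descent step not counted)

2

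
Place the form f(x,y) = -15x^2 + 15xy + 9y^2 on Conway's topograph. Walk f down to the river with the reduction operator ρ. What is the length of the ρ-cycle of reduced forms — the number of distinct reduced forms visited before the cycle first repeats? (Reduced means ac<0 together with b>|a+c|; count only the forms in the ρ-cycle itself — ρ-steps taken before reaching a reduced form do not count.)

D = 765, ⌊√D⌋ = 27
river: ρ → (9,21,-9)
river: ρ → (-9,15,15)
river: ρ → (15,15,-9)
river: ρ → (-9,21,9)
river: ρ → (9,15,-15)
river: ρ → (-15,15,9)
ρ-cycle length = 6 (tail of 0 descent steps not counted)

6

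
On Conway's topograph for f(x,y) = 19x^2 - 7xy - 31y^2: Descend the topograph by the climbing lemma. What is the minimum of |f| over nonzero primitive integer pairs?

descent: ρ → (-31,7,19)
descent: ρ → (19,31,-19)  [lands on river]
river: ρ → (-19,45,5)
river: ρ → (5,45,-19)
river: ρ → (-19,31,19)
river: ρ → (19,45,-5)
river: ρ → (-5,45,19)
closes: descent 2, river 6
min |a| on river = 5

5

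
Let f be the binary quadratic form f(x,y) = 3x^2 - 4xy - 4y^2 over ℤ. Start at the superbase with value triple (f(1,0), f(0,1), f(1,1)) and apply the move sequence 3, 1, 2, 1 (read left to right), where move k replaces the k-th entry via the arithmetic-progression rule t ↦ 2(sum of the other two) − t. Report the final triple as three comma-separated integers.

start (3,-4,-5) = (f(1,0),f(0,1),f(1,1))
replace slot 3: 2·(3+(-4)) − (-5) = 3 → (3,-4,3)
replace slot 1: 2·((-4)+3) − 3 = -5 → (-5,-4,3)
replace slot 2: 2·((-5)+3) − (-4) = 0 → (-5,0,3)
replace slot 1: 2·(0+3) − (-5) = 11 → (11,0,3)

11,0,3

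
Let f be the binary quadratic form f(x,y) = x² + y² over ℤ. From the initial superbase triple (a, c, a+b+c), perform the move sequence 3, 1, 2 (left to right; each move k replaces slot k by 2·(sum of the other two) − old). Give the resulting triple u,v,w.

start (1,1,2) = (f(1,0),f(0,1),f(1,1))
replace slot 3: 2·(1+1) − 2 = 2 → (1,1,2)
replace slot 1: 2·(1+2) − 1 = 5 → (5,1,2)
replace slot 2: 2·(5+2) − 1 = 13 → (5,13,2)

5,13,2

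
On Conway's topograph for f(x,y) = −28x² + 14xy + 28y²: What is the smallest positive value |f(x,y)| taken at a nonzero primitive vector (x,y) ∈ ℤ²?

river: ρ → (28,42,-14)
river: ρ → (-14,42,28)
river: ρ → (28,14,-28)
river: ρ → (-28,42,14)
river: ρ → (14,42,-28)
river: ρ → (-28,14,28)
closes: descent 0, river 6
min |a| on river = 14

14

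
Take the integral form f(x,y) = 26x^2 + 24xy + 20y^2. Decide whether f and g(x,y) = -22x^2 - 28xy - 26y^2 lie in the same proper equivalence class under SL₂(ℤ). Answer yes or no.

D₁ = -1504, D₂ = -1504
f: flip: (26,24,20)→(20,-24,26)
f: translate: b→16 (≡-24 mod 40), so (20,-24,26)→(20,16,22)
f: reduced (well bottom): (20,16,22) with a≤c, −a<b≤a
g is negative-definite; reduce −g:
−g: translate: b→-16 (≡28 mod 44), so (22,28,26)→(22,-16,20)
−g: flip: (22,-16,20)→(20,16,22)
−g: reduced (well bottom): (20,16,22) with a≤c, −a<b≤a
flip sign back: reduced form of g is (-20,-16,-22)
reduced forms (20, 16, 22) vs (-20, -16, -22) ⇒ inequivalent

no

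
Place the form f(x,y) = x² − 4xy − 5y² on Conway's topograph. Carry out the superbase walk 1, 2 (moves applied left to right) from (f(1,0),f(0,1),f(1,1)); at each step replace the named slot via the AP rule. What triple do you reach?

start (1,-5,-8) = (f(1,0),f(0,1),f(1,1))
replace slot 1: 2·((-5)+(-8)) − 1 = -27 → (-27,-5,-8)
replace slot 2: 2·((-27)+(-8)) − (-5) = -65 → (-27,-65,-8)

-27,-65,-8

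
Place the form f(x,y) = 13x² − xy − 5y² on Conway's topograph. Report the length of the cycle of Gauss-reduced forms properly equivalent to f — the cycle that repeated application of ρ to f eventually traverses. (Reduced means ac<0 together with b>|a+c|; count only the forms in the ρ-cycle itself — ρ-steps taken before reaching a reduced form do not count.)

D = 261, ⌊√D⌋ = 16
descent: ρ → (-5,11,7)  [lands on river]
river: ρ → (7,3,-9)
river: ρ → (-9,15,1)
river: ρ → (1,15,-9)
river: ρ → (-9,3,7)
river: ρ → (7,11,-5)
river: ρ → (-5,9,9)
river: ρ → (9,9,-5)
ρ-cycle length = 8 (tail of 1 descent step not counted)

8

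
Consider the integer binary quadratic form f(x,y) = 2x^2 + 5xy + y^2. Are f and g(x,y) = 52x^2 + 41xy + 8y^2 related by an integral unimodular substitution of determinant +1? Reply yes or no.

D₁ = 17, D₂ = 17
river cycle of f (length 6): (1, 3, -2), (-2, 1, 2), (2, 3, -1), (-1, 3, 2), (2, 1, -2), (-2, 3, 1)
river cycle of g (length 6): (1, 3, -2), (-2, 1, 2), (2, 3, -1), (-1, 3, 2), (2, 1, -2), (-2, 3, 1)
cycles coincide ⇒ equivalent

yes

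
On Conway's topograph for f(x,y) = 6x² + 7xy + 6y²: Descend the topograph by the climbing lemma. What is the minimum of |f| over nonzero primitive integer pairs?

translate: b→-5 (≡7 mod 12), so (6,7,6)→(6,-5,5)
flip: (6,-5,5)→(5,5,6)
reduced (well bottom): (5,5,6) with a≤c, −a<b≤a
well minimum = a = 5

5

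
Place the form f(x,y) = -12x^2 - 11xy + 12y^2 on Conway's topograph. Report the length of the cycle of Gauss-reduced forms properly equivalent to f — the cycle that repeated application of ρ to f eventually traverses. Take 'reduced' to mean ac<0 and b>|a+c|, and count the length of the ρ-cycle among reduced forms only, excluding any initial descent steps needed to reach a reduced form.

D = 697, ⌊√D⌋ = 26
descent: ρ → (12,11,-12)  [lands on river]
river: ρ → (-12,13,11)
river: ρ → (11,9,-14)
river: ρ → (-14,19,6)
river: ρ → (6,17,-17)
river: ρ → (-17,17,6)
river: ρ → (6,19,-14)
river: ρ → (-14,9,11)
river: ρ → (11,13,-12)
river: ρ → (-12,11,12)
river: ρ → (12,13,-11)
river: ρ → (-11,9,14)
river: ρ → (14,19,-6)
river: ρ → (-6,17,17)
river: ρ → (17,17,-6)
river: ρ → (-6,19,14)
river: ρ → (14,9,-11)
river: ρ → (-11,13,12)
ρ-cycle length = 18 (tail of 1 descent step not counted)

18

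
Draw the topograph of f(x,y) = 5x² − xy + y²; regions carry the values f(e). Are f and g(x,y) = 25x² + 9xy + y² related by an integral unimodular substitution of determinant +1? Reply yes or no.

D₁ = -19, D₂ = -19
f: flip: (5,-1,1)→(1,1,5)
f: reduced (well bottom): (1,1,5) with a≤c, −a<b≤a
g: flip: (25,9,1)→(1,-9,25)
g: translate: b→1 (≡-9 mod 2), so (1,-9,25)→(1,1,5)
g: reduced (well bottom): (1,1,5) with a≤c, −a<b≤a
reduced forms (1, 1, 5) vs (1, 1, 5) ⇒ equivalent

yes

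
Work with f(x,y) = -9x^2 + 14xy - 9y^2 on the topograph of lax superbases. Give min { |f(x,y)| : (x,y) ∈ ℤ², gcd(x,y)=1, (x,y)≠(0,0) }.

translate: b→4 (≡-14 mod 18), so (9,-14,9)→(9,4,4)
flip: (9,4,4)→(4,-4,9)
translate: b→4 (≡-4 mod 8), so (4,-4,9)→(4,4,9)
reduced (well bottom): (4,4,9) with a≤c, −a<b≤a
well minimum |f| = |-4| = 4 (negative-definite)

4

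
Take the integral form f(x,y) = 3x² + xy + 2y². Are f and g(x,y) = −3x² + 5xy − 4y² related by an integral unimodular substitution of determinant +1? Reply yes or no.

D₁ = -23, D₂ = -23
f: flip: (3,1,2)→(2,-1,3)
f: reduced (well bottom): (2,-1,3) with a≤c, −a<b≤a
g is negative-definite; reduce −g:
−g: translate: b→1 (≡-5 mod 6), so (3,-5,4)→(3,1,2)
−g: flip: (3,1,2)→(2,-1,3)
−g: reduced (well bottom): (2,-1,3) with a≤c, −a<b≤a
flip sign back: reduced form of g is (-2,1,-3)
reduced forms (2, -1, 3) vs (-2, 1, -3) ⇒ inequivalent

no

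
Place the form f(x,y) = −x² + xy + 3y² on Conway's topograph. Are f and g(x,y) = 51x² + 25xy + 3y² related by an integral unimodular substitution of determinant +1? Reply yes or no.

D₁ = 13, D₂ = 13
river cycle of f (length 2): (-1, 3, 1), (1, 3, -1)
river cycle of g (length 2): (-1, 3, 1), (1, 3, -1)
cycles coincide ⇒ equivalent

yes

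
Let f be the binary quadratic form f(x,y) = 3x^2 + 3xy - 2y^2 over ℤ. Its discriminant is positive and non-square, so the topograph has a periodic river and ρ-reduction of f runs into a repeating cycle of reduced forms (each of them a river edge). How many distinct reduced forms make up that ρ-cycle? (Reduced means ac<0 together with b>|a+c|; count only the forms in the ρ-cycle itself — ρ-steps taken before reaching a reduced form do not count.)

D = 33, ⌊√D⌋ = 5
river: ρ → (-2,5,1)
river: ρ → (1,5,-2)
river: ρ → (-2,3,3)
river: ρ → (3,3,-2)
ρ-cycle length = 4 (tail of 0 descent steps not counted)

4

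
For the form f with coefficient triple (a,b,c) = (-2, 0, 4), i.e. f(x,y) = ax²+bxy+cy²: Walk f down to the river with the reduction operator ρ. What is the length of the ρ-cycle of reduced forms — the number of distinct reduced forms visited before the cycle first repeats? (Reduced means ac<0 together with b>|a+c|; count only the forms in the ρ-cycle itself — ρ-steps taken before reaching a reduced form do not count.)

D = 32, ⌊√D⌋ = 5
descent: ρ → (4,0,-2)
descent: ρ → (-2,4,2)  [lands on river]
river: ρ → (2,4,-2)
ρ-cycle length = 2 (tail of 2 descent steps not counted)

2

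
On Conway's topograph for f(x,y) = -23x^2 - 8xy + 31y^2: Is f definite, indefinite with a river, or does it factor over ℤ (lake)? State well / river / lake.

D = b²−4ac = (-8)² − 4·(-23)·31 = 2916
D = 54² is a perfect square ⇒ form factors over ℤ ⇒ lakes

lake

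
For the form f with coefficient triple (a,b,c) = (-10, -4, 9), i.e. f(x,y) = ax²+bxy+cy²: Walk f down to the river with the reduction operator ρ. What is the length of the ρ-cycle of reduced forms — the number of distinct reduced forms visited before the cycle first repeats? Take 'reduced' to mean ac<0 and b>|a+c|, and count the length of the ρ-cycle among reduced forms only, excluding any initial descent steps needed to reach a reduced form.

D = 376, ⌊√D⌋ = 19
descent: ρ → (9,4,-10)  [lands on river]
river: ρ → (-10,16,3)
river: ρ → (3,14,-15)
river: ρ → (-15,16,2)
river: ρ → (2,16,-15)
river: ρ → (-15,14,3)
river: ρ → (3,16,-10)
river: ρ → (-10,4,9)
river: ρ → (9,14,-5)
river: ρ → (-5,16,6)
river: ρ → (6,8,-13)
river: ρ → (-13,18,1)
river: ρ → (1,18,-13)
river: ρ → (-13,8,6)
river: ρ → (6,16,-5)
river: ρ → (-5,14,9)
ρ-cycle length = 16 (tail of 1 descent step not counted)

16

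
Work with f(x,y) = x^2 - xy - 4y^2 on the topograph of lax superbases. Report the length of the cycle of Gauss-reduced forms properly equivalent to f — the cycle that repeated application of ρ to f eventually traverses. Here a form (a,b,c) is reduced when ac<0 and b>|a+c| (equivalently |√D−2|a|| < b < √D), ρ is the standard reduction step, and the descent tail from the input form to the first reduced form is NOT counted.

D = 17, ⌊√D⌋ = 4
descent: ρ → (-4,1,1)
descent: ρ → (1,3,-2)  [lands on river]
river: ρ → (-2,1,2)
river: ρ → (2,3,-1)
river: ρ → (-1,3,2)
river: ρ → (2,1,-2)
river: ρ → (-2,3,1)
ρ-cycle length = 6 (tail of 2 descent steps not counted)

6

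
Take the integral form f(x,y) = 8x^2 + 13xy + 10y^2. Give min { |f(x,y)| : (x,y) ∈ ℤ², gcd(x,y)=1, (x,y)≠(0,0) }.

translate: b→-3 (≡13 mod 16), so (8,13,10)→(8,-3,5)
flip: (8,-3,5)→(5,3,8)
reduced (well bottom): (5,3,8) with a≤c, −a<b≤a
well minimum = a = 5

5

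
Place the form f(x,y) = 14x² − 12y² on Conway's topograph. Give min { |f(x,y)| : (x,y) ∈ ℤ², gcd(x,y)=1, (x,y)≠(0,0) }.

descent: ρ → (-12,24,2)  [lands on river]
river: ρ → (2,24,-12)
closes: descent 1, river 2
min |a| on river = 2

2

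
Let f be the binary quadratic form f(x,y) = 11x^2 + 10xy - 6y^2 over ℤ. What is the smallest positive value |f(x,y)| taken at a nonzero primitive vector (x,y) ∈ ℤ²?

river: ρ → (-6,14,7)
river: ρ → (7,14,-6)
river: ρ → (-6,10,11)
river: ρ → (11,12,-5)
river: ρ → (-5,18,2)
river: ρ → (2,18,-5)
river: ρ → (-5,12,11)
river: ρ → (11,10,-6)
closes: descent 0, river 8
min |a| on river = 2

2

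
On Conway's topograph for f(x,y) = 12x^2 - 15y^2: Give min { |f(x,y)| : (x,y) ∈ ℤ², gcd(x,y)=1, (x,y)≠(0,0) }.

descent: ρ → (-15,0,12)
descent: ρ → (12,24,-3)  [lands on river]
river: ρ → (-3,24,12)
closes: descent 2, river 2
min |a| on river = 3

3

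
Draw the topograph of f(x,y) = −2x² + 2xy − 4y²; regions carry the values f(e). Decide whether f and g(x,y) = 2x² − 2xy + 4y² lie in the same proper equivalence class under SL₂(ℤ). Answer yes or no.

D₁ = -28, D₂ = -28
f is negative-definite; reduce −f:
−f: translate: b→2 (≡-2 mod 4), so (2,-2,4)→(2,2,4)
−f: reduced (well bottom): (2,2,4) with a≤c, −a<b≤a
flip sign back: reduced form of f is (-2,-2,-4)
g: translate: b→2 (≡-2 mod 4), so (2,-2,4)→(2,2,4)
g: reduced (well bottom): (2,2,4) with a≤c, −a<b≤a
reduced forms (-2, -2, -4) vs (2, 2, 4) ⇒ inequivalent

no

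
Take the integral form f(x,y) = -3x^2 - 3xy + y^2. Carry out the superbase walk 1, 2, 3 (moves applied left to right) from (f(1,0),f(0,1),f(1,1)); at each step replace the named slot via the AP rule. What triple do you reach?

start (-3,1,-5) = (f(1,0),f(0,1),f(1,1))
replace slot 1: 2·(1+(-5)) − (-3) = -5 → (-5,1,-5)
replace slot 2: 2·((-5)+(-5)) − 1 = -21 → (-5,-21,-5)
replace slot 3: 2·((-5)+(-21)) − (-5) = -47 → (-5,-21,-47)

-5,-21,-47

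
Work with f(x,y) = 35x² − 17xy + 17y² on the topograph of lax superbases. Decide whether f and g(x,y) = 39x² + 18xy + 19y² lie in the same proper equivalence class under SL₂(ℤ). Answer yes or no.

D₁ = -2091, D₂ = -2640
discriminants differ ⇒ not SL₂(ℤ)-equivalent

no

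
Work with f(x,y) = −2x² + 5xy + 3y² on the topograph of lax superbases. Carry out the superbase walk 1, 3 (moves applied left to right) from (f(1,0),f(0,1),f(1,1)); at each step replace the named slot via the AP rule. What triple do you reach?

start (-2,3,6) = (f(1,0),f(0,1),f(1,1))
replace slot 1: 2·(3+6) − (-2) = 20 → (20,3,6)
replace slot 3: 2·(20+3) − 6 = 40 → (20,3,40)

20,3,40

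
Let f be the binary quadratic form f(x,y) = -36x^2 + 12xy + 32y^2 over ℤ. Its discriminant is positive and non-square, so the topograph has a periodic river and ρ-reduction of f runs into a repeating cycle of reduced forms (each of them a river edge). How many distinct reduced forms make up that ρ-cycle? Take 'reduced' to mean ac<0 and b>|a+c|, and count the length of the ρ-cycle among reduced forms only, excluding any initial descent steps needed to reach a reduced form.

D = 4752, ⌊√D⌋ = 68
river: ρ → (32,52,-16)
river: ρ → (-16,44,44)
river: ρ → (44,44,-16)
river: ρ → (-16,52,32)
river: ρ → (32,12,-36)
river: ρ → (-36,60,8)
river: ρ → (8,68,-4)
river: ρ → (-4,68,8)
river: ρ → (8,60,-36)
river: ρ → (-36,12,32)
ρ-cycle length = 10 (tail of 0 descent steps not counted)

10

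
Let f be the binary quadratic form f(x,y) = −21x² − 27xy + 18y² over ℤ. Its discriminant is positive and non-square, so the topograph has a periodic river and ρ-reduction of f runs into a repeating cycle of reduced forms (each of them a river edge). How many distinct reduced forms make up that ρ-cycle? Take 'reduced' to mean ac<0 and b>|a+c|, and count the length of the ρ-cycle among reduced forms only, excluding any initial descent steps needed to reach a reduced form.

D = 2241, ⌊√D⌋ = 47
descent: ρ → (18,27,-21)  [lands on river]
river: ρ → (-21,15,24)
river: ρ → (24,33,-12)
river: ρ → (-12,39,15)
river: ρ → (15,21,-30)
river: ρ → (-30,39,6)
river: ρ → (6,45,-9)
river: ρ → (-9,45,6)
river: ρ → (6,39,-30)
river: ρ → (-30,21,15)
river: ρ → (15,39,-12)
river: ρ → (-12,33,24)
river: ρ → (24,15,-21)
river: ρ → (-21,27,18)
river: ρ → (18,45,-3)
river: ρ → (-3,45,18)
ρ-cycle length = 16 (tail of 1 descent step not counted)

16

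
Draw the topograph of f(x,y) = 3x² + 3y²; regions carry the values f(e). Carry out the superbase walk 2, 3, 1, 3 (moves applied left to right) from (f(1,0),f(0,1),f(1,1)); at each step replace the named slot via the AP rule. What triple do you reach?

start (3,3,6) = (f(1,0),f(0,1),f(1,1))
replace slot 2: 2·(3+6) − 3 = 15 → (3,15,6)
replace slot 3: 2·(3+15) − 6 = 30 → (3,15,30)
replace slot 1: 2·(15+30) − 3 = 87 → (87,15,30)
replace slot 3: 2·(87+15) − 30 = 174 → (87,15,174)

87,15,174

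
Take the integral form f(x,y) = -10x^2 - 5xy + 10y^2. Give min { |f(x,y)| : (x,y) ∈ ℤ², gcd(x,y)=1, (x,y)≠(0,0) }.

descent: ρ → (10,5,-10)  [lands on river]
river: ρ → (-10,15,5)
river: ρ → (5,15,-10)
river: ρ → (-10,5,10)
river: ρ → (10,15,-5)
river: ρ → (-5,15,10)
closes: descent 1, river 6
min |a| on river = 5

5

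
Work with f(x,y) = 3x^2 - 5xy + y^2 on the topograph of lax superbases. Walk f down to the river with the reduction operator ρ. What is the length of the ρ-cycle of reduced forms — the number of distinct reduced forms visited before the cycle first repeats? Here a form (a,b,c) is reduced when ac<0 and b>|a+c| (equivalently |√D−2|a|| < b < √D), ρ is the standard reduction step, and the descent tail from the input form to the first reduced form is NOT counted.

D = 13, ⌊√D⌋ = 3
descent: ρ → (1,3,-1)  [lands on river]
river: ρ → (-1,3,1)
ρ-cycle length = 2 (tail of 1 descent step not counted)

2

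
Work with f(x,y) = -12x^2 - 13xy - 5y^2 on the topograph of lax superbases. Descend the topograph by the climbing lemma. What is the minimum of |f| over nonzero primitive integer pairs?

translate: b→-11 (≡13 mod 24), so (12,13,5)→(12,-11,4)
flip: (12,-11,4)→(4,11,12)
translate: b→3 (≡11 mod 8), so (4,11,12)→(4,3,5)
reduced (well bottom): (4,3,5) with a≤c, −a<b≤a
well minimum |f| = |-4| = 4 (negative-definite)

4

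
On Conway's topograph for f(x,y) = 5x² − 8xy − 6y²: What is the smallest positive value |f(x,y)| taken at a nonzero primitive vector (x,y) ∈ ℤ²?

descent: ρ → (-6,8,5)  [lands on river]
river: ρ → (5,12,-2)
river: ρ → (-2,12,5)
river: ρ → (5,8,-6)
river: ρ → (-6,4,7)
river: ρ → (7,10,-3)
river: ρ → (-3,8,10)
river: ρ → (10,12,-1)
river: ρ → (-1,12,10)
river: ρ → (10,8,-3)
river: ρ → (-3,10,7)
river: ρ → (7,4,-6)
closes: descent 1, river 12
min |a| on river = 1

1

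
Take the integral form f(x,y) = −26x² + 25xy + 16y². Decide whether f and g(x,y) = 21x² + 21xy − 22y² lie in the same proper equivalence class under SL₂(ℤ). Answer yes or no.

D₁ = 2289, D₂ = 2289
river cycle of f (length 18): (16, 39, -12), (-12, 33, 25), (25, 17, -20), (-20, 23, 22), (22, 21, -21), (-21, 21, 22), (22, 23, -20), (-20, 17, 25), (25, 33, -12), (-12, 39, 16), … (8 more)
river cycle of g (length 18): (-22, 23, 20), (20, 17, -25), (-25, 33, 12), (12, 39, -16), (-16, 25, 26), (26, 27, -15), (-15, 33, 20), (20, 47, -1), (-1, 47, 20), (20, 33, -15), … (8 more)
cycles differ ⇒ inequivalent

no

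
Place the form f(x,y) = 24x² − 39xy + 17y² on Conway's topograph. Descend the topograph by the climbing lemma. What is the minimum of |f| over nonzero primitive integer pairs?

translate: b→9 (≡-39 mod 48), so (24,-39,17)→(24,9,2)
flip: (24,9,2)→(2,-9,24)
translate: b→-1 (≡-9 mod 4), so (2,-9,24)→(2,-1,14)
reduced (well bottom): (2,-1,14) with a≤c, −a<b≤a
well minimum = a = 2

2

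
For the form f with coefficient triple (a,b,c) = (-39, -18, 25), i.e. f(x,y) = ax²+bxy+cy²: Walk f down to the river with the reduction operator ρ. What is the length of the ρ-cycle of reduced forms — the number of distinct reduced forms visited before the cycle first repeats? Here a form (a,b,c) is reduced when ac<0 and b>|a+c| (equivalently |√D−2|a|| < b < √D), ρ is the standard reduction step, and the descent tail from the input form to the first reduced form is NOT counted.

D = 4224, ⌊√D⌋ = 64
descent: ρ → (25,18,-39)  [lands on river]
river: ρ → (-39,60,4)
river: ρ → (4,60,-39)
river: ρ → (-39,18,25)
river: ρ → (25,32,-32)
river: ρ → (-32,32,25)
ρ-cycle length = 6 (tail of 1 descent step not counted)

6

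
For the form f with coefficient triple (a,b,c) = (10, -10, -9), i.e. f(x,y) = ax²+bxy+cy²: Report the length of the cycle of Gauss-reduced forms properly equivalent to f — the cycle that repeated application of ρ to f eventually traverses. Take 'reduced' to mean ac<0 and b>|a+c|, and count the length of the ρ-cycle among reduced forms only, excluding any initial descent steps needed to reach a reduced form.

D = 460, ⌊√D⌋ = 21
descent: ρ → (-9,10,10)  [lands on river]
river: ρ → (10,10,-9)
river: ρ → (-9,8,11)
river: ρ → (11,14,-6)
river: ρ → (-6,10,15)
river: ρ → (15,20,-1)
river: ρ → (-1,20,15)
river: ρ → (15,10,-6)
river: ρ → (-6,14,11)
river: ρ → (11,8,-9)
ρ-cycle length = 10 (tail of 1 descent step not counted)

10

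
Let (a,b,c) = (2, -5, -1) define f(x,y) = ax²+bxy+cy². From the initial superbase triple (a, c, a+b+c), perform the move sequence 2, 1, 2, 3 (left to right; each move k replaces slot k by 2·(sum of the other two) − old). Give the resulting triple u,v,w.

start (2,-1,-4) = (f(1,0),f(0,1),f(1,1))
replace slot 2: 2·(2+(-4)) − (-1) = -3 → (2,-3,-4)
replace slot 1: 2·((-3)+(-4)) − 2 = -16 → (-16,-3,-4)
replace slot 2: 2·((-16)+(-4)) − (-3) = -37 → (-16,-37,-4)
replace slot 3: 2·((-16)+(-37)) − (-4) = -102 → (-16,-37,-102)

-16,-37,-102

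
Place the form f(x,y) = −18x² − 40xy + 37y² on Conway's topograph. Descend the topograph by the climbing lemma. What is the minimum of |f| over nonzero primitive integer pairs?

descent: ρ → (37,40,-18)  [lands on river]
river: ρ → (-18,32,45)
river: ρ → (45,58,-5)
river: ρ → (-5,62,21)
river: ρ → (21,64,-2)
river: ρ → (-2,64,21)
river: ρ → (21,62,-5)
river: ρ → (-5,58,45)
river: ρ → (45,32,-18)
river: ρ → (-18,40,37)
river: ρ → (37,34,-21)
river: ρ → (-21,50,21)
river: ρ → (21,34,-37)
river: ρ → (-37,40,18)
river: ρ → (18,32,-45)
river: ρ → (-45,58,5)
river: ρ → (5,62,-21)
river: ρ → (-21,64,2)
river: ρ → (2,64,-21)
river: ρ → (-21,62,5)
river: ρ → (5,58,-45)
river: ρ → (-45,32,18)
river: ρ → (18,40,-37)
river: ρ → (-37,34,21)
river: ρ → (21,50,-21)
river: ρ → (-21,34,37)
closes: descent 1, river 26
min |a| on river = 2

2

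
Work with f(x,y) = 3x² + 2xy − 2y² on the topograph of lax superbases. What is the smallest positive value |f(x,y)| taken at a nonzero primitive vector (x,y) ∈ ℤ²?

river: ρ → (-2,2,3)
river: ρ → (3,4,-1)
river: ρ → (-1,4,3)
river: ρ → (3,2,-2)
closes: descent 0, river 4
min |a| on river = 1

1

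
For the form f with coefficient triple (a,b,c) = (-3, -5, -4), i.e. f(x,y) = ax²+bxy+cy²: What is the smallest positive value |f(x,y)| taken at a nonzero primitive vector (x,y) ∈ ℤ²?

translate: b→-1 (≡5 mod 6), so (3,5,4)→(3,-1,2)
flip: (3,-1,2)→(2,1,3)
reduced (well bottom): (2,1,3) with a≤c, −a<b≤a
well minimum |f| = |-2| = 2 (negative-definite)

2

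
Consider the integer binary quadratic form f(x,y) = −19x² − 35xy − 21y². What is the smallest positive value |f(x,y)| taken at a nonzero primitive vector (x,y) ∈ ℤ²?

translate: b→-3 (≡35 mod 38), so (19,35,21)→(19,-3,5)
flip: (19,-3,5)→(5,3,19)
reduced (well bottom): (5,3,19) with a≤c, −a<b≤a
well minimum |f| = |-5| = 5 (negative-definite)

5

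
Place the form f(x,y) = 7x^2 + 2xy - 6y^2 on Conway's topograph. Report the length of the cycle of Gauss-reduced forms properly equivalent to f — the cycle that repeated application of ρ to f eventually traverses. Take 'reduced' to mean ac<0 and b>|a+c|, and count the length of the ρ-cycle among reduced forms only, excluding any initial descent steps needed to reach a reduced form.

D = 172, ⌊√D⌋ = 13
river: ρ → (-6,10,3)
river: ρ → (3,8,-9)
river: ρ → (-9,10,2)
river: ρ → (2,10,-9)
river: ρ → (-9,8,3)
river: ρ → (3,10,-6)
river: ρ → (-6,2,7)
river: ρ → (7,12,-1)
river: ρ → (-1,12,7)
river: ρ → (7,2,-6)
ρ-cycle length = 10 (tail of 0 descent steps not counted)

10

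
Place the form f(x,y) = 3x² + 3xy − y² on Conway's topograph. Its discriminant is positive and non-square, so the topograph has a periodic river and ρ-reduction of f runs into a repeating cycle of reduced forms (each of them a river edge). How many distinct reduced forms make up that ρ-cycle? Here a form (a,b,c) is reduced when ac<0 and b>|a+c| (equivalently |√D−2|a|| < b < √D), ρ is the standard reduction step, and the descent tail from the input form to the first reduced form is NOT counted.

D = 21, ⌊√D⌋ = 4
river: ρ → (-1,3,3)
river: ρ → (3,3,-1)
ρ-cycle length = 2 (tail of 0 descent steps not counted)

2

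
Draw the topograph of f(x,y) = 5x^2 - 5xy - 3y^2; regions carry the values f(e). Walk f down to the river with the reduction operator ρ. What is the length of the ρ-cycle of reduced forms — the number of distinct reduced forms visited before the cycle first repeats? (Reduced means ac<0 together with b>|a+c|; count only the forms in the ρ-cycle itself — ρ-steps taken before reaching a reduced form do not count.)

D = 85, ⌊√D⌋ = 9
descent: ρ → (-3,5,5)  [lands on river]
river: ρ → (5,5,-3)
river: ρ → (-3,7,3)
river: ρ → (3,5,-5)
river: ρ → (-5,5,3)
river: ρ → (3,7,-3)
ρ-cycle length = 6 (tail of 1 descent step not counted)

6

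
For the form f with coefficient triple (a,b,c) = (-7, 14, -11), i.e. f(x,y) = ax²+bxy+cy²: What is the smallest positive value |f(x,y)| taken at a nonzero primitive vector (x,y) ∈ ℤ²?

translate: b→0 (≡-14 mod 14), so (7,-14,11)→(7,0,4)
flip: (7,0,4)→(4,0,7)
reduced (well bottom): (4,0,7) with a≤c, −a<b≤a
well minimum |f| = |-4| = 4 (negative-definite)

4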